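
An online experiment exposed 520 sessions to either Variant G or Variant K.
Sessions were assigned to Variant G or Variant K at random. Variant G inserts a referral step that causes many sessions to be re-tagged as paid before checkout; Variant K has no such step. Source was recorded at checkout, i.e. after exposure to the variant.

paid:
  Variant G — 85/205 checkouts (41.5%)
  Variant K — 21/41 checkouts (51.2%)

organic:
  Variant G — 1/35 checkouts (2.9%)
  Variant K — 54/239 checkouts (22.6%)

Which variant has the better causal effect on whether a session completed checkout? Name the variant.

The traffic source-specific comparison favours Variant K throughout, but the pooled figures favour Variant G. The question is whether to condition on traffic source.
Traffic source here is a post-treatment variable shaped by the variant; conditioning on it would introduce bias rather than remove it. The overall comparison is the causal one.
Pooled: Variant G 35.8% vs Variant K 26.8%; Variant G is higher overall.

Variant G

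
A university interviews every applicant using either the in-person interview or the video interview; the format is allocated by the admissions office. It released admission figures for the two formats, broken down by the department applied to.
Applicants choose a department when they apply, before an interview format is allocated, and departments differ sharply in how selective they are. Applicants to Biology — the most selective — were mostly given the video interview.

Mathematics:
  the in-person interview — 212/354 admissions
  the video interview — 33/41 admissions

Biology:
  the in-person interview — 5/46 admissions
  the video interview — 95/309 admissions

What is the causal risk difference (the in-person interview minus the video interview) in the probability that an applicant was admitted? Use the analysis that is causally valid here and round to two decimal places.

-0.20

the video interview is higher inside every department stratum but the in-person interview is higher in aggregate. Whether to stratify depends on how department relates to the interview format.
Department is set before the interview format has any effect — it is not caused by the interview format — and it independently drives the outcome. That makes it a confounder, so the causal comparison is within department levels.
Adjusting over the population distribution of department: 0.527·(0.599−0.805) + 0.473·(0.109−0.307) = -0.203.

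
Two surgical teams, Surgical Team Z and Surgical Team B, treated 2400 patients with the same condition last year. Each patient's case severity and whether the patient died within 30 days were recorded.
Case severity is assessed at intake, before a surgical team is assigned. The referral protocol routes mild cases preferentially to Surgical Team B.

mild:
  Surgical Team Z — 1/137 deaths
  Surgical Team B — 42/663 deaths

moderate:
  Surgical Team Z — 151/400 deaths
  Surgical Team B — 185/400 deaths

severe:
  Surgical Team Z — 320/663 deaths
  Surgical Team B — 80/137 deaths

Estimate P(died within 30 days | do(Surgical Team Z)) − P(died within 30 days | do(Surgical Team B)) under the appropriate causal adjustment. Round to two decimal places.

Case severity differs across surgical teams for reasons unrelated to any effect of the surgical team itself, and it separately predicts the outcome — a classic confounder. We must compare within case severity levels.
Adjusting over the population distribution of case severity: 0.333·(0.007−0.063) + 0.333·(0.378−0.463) + 0.333·(0.483−0.584) = -0.081.

-0.08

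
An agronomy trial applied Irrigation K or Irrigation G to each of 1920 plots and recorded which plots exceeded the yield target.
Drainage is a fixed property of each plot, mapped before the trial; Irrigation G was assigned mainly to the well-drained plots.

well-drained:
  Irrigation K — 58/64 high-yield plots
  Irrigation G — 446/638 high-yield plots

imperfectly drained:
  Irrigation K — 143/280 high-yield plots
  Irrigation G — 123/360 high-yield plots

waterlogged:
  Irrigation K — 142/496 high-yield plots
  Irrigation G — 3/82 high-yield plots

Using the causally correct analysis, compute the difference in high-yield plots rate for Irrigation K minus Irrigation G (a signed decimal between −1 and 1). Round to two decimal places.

+0.21

The stratified and pooled comparisons disagree (Irrigation K wins within each field drainage; Irrigation G wins overall), so the answer turns on the causal role of field drainage.
Since field drainage is a pre-existing factor (not a product of the irrigation) and it affects the outcome on its own, it is a confounder. The stratified rates, not the pooled rate, identify the causal effect.
Adjusting over the population distribution of field drainage: 0.366·(0.906−0.699) + 0.333·(0.511−0.342) + 0.301·(0.286−0.037) = +0.207.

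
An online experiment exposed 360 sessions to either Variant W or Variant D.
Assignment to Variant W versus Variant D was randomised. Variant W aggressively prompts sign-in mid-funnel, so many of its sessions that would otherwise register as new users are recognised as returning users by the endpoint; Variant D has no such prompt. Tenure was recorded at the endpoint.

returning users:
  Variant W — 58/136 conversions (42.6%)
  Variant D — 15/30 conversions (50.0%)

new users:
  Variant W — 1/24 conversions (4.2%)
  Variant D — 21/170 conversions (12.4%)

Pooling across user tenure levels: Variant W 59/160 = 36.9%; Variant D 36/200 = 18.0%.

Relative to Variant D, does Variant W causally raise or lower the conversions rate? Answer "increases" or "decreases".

The stratified and pooled comparisons disagree (Variant D wins within each user tenure; Variant W wins overall), so the answer turns on the causal role of user tenure.
Stratifying would compare variants among sessions the variants themselves sorted into user tenure groups — a form of selection on an intermediate. The unconditioned pooled rates give the total causal effect.
Pooled: Variant W 36.9% vs Variant D 18.0%; Variant W is higher overall.

increases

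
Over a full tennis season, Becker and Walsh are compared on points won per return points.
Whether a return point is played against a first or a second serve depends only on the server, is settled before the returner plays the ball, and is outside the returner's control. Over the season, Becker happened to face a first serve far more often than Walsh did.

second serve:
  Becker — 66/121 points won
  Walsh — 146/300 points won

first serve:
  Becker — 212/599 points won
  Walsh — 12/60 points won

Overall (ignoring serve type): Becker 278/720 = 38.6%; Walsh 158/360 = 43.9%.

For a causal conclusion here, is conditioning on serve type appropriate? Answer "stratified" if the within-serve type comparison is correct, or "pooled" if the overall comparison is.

stratified

The serve type-specific comparison favours Becker throughout, but the pooled figures favour Walsh. The question is whether to condition on serve type.
Serve type satisfies the back-door criterion: it is not a descendant of the player, and it blocks the spurious path from player to outcome. Adjusting for it (i.e., using the within-serve type rates) gives the causal effect.
Within each level — second serve: 54.5% vs 48.7%; first serve: 35.4% vs 20.0% — Becker is higher every time.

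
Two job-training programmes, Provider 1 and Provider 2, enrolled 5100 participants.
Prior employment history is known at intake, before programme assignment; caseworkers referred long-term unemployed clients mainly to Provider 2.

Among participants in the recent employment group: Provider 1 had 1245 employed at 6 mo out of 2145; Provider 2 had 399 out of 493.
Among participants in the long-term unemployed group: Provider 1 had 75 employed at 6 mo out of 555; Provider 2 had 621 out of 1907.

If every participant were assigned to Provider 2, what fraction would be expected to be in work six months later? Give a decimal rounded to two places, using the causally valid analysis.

0.58

The prior employment history-specific comparison favours Provider 2 throughout, but the pooled figures favour Provider 1. The question is whether to condition on prior employment history.
The imbalance in prior employment history arose from how participants were allocated, not from anything the programme did; and prior employment history independently affects the outcome. The pooled gap is confounded — condition on prior employment history.
Standardising Provider 2 to the population prior employment history mix: 0.517·399/493 + 0.483·621/1907 = 0.576.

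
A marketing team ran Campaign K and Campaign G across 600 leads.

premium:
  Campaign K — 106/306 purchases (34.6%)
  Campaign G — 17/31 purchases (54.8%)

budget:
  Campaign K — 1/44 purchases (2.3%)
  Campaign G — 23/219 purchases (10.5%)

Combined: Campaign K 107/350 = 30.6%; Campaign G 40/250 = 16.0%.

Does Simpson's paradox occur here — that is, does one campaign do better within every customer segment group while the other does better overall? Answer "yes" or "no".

Within each customer segment level (premium 34.6% vs 54.8%; budget 2.3% vs 10.5%), Campaign G has the higher rate every time. Pooled: 30.6% vs 16.0% — Campaign K has the higher rate overall. The two comparisons disagree.

yes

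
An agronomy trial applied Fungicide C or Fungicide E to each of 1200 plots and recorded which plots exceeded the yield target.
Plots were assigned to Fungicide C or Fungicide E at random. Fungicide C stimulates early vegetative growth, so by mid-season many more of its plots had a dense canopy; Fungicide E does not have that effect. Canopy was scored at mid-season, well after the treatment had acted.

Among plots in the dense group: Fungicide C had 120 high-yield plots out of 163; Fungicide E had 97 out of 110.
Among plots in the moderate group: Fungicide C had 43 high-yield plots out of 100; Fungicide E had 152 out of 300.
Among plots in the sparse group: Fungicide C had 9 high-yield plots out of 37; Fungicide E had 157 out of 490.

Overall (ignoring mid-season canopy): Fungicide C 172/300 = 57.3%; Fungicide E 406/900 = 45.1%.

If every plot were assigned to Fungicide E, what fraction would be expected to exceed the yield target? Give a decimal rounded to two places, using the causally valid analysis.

The distribution of mid-season canopy is itself part of what the fungicide does — it is an intermediate outcome. Holding it fixed would remove that part of the effect; the total effect is the pooled difference.
So P(outcome | do(Fungicide E)) is just the pooled rate for Fungicide E: 406/900 = 0.451.

0.45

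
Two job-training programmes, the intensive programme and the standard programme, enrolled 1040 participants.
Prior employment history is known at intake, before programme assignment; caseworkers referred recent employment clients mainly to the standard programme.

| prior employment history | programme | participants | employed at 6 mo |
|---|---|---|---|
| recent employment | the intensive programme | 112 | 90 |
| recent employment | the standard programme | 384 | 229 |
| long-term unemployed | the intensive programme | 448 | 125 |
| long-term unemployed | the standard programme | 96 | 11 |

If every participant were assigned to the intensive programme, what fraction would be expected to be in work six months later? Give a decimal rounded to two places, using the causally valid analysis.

Prior employment history satisfies the back-door criterion: it is not a descendant of the programme, and it blocks the spurious path from programme to outcome. Adjusting for it (i.e., using the within-prior employment history rates) gives the causal effect.
Standardising the intensive programme to the population prior employment history mix: 0.477·90/112 + 0.523·125/448 = 0.529.

0.53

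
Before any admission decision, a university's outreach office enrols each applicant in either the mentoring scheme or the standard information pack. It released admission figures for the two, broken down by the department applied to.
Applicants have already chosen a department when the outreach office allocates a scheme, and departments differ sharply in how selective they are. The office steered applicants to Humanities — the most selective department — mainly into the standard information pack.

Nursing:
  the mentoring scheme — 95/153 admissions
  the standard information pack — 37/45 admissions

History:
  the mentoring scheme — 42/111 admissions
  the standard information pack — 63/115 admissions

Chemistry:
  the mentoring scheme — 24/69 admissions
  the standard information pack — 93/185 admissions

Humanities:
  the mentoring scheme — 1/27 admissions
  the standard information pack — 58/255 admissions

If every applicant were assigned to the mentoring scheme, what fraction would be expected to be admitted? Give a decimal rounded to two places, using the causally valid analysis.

Since department is a pre-existing factor (not a product of the outreach scheme) and it affects the outcome on its own, it is a confounder. The stratified rates, not the pooled rate, identify the causal effect.
Standardising the mentoring scheme to the population department mix: 0.206·95/153 + 0.235·42/111 + 0.265·24/69 + 0.294·1/27 = 0.320.

0.32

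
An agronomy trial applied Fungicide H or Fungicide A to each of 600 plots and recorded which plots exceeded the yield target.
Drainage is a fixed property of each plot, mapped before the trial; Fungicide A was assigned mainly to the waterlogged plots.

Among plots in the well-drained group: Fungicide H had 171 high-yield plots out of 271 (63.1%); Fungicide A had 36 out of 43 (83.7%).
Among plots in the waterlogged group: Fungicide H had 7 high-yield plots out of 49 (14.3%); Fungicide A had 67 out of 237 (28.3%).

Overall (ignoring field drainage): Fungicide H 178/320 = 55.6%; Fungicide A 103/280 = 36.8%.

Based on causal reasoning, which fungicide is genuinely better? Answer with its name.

Fungicide A

The stratified and pooled comparisons disagree (Fungicide A wins within each field drainage; Fungicide H wins overall), so the answer turns on the causal role of field drainage.
The imbalance in field drainage arose from how plots were allocated, not from anything the fungicide did; and field drainage independently affects the outcome. The pooled gap is confounded — condition on field drainage.
Within each level — well-drained: 63.1% vs 83.7%; waterlogged: 14.3% vs 28.3% — Fungicide A is higher every time.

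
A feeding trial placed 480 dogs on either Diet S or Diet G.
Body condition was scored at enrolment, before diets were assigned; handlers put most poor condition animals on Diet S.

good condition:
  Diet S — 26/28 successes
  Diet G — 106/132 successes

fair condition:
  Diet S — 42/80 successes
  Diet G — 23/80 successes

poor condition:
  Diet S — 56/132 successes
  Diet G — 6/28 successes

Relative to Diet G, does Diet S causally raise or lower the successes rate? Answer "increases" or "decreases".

increases

The imbalance in starting body condition arose from how dogs were allocated, not from anything the diet did; and starting body condition independently affects the outcome. The pooled gap is confounded — condition on starting body condition.
Within each level — good condition: 92.9% vs 80.3%; fair condition: 52.5% vs 28.7%; poor condition: 42.4% vs 21.4% — Diet S is higher every time.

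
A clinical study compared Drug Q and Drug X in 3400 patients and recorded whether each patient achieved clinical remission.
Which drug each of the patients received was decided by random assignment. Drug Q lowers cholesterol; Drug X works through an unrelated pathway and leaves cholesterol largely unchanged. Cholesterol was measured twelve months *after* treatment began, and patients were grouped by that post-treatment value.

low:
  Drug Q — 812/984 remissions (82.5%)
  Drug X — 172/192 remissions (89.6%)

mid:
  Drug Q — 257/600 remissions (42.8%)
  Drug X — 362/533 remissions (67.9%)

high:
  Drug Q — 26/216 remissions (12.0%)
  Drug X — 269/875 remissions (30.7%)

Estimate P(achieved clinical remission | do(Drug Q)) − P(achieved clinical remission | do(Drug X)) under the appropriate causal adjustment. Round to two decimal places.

+0.11

The cholesterol-specific comparison favours Drug X throughout, but the pooled figures favour Drug Q. The question is whether to condition on cholesterol.
Cholesterol lies on the pathway drug → cholesterol → outcome, so adjusting for it blocks the indirect effect. For the total causal effect of drug, use the unadjusted pooled rates.
The causal difference is the pooled difference: 0.608 − 0.502 = +0.106.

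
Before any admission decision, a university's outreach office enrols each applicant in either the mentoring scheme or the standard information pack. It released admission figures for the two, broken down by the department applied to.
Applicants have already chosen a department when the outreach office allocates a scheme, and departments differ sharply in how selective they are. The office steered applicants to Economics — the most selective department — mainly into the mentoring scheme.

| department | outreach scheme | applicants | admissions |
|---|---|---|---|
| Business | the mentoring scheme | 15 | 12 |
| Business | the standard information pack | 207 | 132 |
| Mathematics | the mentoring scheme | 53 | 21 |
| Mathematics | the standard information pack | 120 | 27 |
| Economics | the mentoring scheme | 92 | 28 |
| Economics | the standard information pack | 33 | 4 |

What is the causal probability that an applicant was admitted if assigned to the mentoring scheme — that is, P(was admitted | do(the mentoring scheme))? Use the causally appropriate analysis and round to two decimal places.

0.55

Here department is a common cause — it drives both which outreach scheme a case falls under and the outcome. The crude comparison mixes populations; the stratum-specific rates are the causally relevant ones.
Standardising the mentoring scheme to the population department mix: 0.427·12/15 + 0.333·21/53 + 0.240·28/92 = 0.547.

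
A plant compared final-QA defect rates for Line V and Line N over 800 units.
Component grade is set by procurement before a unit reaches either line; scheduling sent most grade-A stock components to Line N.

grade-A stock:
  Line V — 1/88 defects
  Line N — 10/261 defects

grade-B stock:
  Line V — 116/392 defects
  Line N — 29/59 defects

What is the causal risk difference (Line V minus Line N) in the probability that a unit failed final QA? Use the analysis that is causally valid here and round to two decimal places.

Component grade is set before the line has any effect — it is not caused by the line — and it independently drives the outcome. That makes it a confounder, so the causal comparison is within component grade levels.
Adjusting over the population distribution of component grade: 0.436·(0.011−0.038) + 0.564·(0.296−0.492) = -0.122.

-0.12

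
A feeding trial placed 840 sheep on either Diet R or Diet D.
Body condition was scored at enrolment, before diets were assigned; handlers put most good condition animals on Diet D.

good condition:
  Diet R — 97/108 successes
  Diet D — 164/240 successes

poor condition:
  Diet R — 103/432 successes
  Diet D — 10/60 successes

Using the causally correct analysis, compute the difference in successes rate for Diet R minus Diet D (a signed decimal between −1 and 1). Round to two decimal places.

+0.13

Within every starting body condition level Diet R has the higher rate, yet pooled Diet D does — Simpson's reversal.
Starting body condition satisfies the back-door criterion: it is not a descendant of the diet, and it blocks the spurious path from diet to outcome. Adjusting for it (i.e., using the within-starting body condition rates) gives the causal effect.
Adjusting over the population distribution of starting body condition: 0.414·(0.898−0.683) + 0.586·(0.238−0.167) = +0.131.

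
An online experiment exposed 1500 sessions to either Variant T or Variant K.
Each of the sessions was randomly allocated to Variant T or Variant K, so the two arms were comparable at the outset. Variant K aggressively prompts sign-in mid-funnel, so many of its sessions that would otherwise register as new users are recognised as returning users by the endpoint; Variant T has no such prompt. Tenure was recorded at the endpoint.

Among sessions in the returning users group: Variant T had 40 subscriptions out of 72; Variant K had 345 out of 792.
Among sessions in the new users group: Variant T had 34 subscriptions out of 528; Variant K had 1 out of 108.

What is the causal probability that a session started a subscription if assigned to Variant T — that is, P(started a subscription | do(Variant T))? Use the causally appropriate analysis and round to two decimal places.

The user tenure-specific comparison favours Variant T throughout, but the pooled figures favour Variant K. The question is whether to condition on user tenure.
User tenure is recorded after the variant and is itself shifted by it — it sits on the causal path from variant to outcome. Conditioning on a mediator would strip out part of the effect we want; the pooled comparison gives the total causal effect.
So P(outcome | do(Variant T)) is just the pooled rate for Variant T: 74/600 = 0.123.

0.12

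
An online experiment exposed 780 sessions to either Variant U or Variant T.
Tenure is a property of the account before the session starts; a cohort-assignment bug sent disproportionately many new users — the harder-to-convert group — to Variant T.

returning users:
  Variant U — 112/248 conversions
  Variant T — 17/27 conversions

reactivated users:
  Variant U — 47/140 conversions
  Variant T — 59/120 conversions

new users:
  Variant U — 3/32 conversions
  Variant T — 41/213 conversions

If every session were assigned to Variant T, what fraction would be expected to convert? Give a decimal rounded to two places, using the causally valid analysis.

User tenure is set before the variant has any effect — it is not caused by the variant — and it independently drives the outcome. That makes it a confounder, so the causal comparison is within user tenure levels.
Standardising Variant T to the population user tenure mix: 0.353·17/27 + 0.333·59/120 + 0.314·41/213 = 0.446.

0.45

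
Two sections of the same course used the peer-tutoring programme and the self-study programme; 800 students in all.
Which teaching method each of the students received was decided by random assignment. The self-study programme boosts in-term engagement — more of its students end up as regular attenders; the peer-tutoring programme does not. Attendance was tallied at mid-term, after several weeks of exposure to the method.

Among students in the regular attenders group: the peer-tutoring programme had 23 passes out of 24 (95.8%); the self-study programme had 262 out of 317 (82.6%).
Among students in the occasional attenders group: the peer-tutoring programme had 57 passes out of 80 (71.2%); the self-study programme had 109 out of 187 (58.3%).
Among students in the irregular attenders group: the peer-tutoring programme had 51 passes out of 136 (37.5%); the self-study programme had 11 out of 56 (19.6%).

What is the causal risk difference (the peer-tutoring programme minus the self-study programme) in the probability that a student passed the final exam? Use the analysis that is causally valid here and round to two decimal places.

the peer-tutoring programme is higher inside every mid-term attendance stratum but the self-study programme is higher in aggregate. Whether to stratify depends on how mid-term attendance relates to the teaching method.
Mid-term attendance lies on the pathway teaching method → mid-term attendance → outcome, so adjusting for it blocks the indirect effect. For the total causal effect of teaching method, use the unadjusted pooled rates.
The causal difference is the pooled difference: 0.546 − 0.682 = -0.136.

-0.14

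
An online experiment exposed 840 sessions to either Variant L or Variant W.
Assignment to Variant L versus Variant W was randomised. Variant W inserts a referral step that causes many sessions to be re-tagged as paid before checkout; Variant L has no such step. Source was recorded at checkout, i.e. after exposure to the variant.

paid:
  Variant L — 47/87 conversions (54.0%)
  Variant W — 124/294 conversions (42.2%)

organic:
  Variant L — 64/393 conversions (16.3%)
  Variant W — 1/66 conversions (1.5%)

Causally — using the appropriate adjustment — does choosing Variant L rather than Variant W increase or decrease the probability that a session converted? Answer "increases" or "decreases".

decreases

The traffic source-specific comparison favours Variant L throughout, but the pooled figures favour Variant W. The question is whether to condition on traffic source.
Traffic source is downstream of the variant. One should not condition on a consequence of treatment, so the overall rates are the right comparison.
Pooled: Variant L 23.1% vs Variant W 34.7%; Variant W is higher overall.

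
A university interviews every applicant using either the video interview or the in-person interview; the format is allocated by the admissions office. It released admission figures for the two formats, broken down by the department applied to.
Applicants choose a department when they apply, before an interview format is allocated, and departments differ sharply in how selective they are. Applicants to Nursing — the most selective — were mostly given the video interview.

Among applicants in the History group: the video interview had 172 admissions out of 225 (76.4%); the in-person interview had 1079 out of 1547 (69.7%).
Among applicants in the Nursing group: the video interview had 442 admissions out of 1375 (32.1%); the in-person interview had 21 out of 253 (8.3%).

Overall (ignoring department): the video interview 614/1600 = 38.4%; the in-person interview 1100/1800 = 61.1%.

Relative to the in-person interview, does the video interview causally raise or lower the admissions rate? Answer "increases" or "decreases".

increases

Nothing the interview format does changes department; the imbalance is an allocation artefact. With department also predicting the outcome, the pooled figure is confounded, and the within-stratum comparison is the causal one.
Within each level — History: 76.4% vs 69.7%; Nursing: 32.1% vs 8.3% — the video interview is higher every time.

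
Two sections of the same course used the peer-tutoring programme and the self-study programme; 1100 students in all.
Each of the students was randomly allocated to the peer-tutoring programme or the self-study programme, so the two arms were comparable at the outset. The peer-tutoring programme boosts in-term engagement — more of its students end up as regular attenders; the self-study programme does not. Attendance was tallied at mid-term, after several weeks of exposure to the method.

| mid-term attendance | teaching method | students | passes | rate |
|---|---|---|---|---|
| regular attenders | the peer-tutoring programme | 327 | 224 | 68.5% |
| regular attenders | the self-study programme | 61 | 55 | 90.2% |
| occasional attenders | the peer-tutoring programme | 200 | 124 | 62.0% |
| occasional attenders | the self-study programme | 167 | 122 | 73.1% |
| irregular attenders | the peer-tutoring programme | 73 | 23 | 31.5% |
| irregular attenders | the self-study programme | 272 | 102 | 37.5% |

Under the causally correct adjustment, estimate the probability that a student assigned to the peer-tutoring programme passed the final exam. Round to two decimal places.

Within every mid-term attendance level the self-study programme has the higher rate, yet pooled the peer-tutoring programme does — Simpson's reversal.
Because the teaching method influences mid-term attendance, mid-term attendance is a post-treatment mediator, not a confounder. Stratifying on it would bias the estimate; the causal effect is the crude pooled difference.
So P(outcome | do(the peer-tutoring programme)) is just the pooled rate for the peer-tutoring programme: 371/600 = 0.618.

0.62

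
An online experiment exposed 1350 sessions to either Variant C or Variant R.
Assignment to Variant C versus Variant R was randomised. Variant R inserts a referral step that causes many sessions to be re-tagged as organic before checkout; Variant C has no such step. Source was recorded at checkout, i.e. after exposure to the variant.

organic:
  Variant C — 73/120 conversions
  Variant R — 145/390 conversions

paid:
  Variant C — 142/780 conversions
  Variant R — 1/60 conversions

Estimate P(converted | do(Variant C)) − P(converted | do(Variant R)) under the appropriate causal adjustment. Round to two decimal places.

Within every traffic source level Variant C has the higher rate, yet pooled Variant R does — Simpson's reversal.
The distribution of traffic source is itself part of what the variant does — it is an intermediate outcome. Holding it fixed would remove that part of the effect; the total effect is the pooled difference.
The causal difference is the pooled difference: 0.239 − 0.324 = -0.086.

-0.09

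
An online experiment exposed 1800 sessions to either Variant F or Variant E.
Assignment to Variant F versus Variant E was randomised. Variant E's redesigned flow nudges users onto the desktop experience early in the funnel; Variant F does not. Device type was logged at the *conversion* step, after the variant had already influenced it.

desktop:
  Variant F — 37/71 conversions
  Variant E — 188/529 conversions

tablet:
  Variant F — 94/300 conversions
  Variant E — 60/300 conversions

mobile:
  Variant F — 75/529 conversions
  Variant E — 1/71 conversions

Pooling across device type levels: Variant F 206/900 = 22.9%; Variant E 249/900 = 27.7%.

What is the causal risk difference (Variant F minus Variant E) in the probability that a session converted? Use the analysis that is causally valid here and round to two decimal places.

-0.05

Device type is downstream of the variant. One should not condition on a consequence of treatment, so the overall rates are the right comparison.
The causal difference is the pooled difference: 0.229 − 0.277 = -0.048.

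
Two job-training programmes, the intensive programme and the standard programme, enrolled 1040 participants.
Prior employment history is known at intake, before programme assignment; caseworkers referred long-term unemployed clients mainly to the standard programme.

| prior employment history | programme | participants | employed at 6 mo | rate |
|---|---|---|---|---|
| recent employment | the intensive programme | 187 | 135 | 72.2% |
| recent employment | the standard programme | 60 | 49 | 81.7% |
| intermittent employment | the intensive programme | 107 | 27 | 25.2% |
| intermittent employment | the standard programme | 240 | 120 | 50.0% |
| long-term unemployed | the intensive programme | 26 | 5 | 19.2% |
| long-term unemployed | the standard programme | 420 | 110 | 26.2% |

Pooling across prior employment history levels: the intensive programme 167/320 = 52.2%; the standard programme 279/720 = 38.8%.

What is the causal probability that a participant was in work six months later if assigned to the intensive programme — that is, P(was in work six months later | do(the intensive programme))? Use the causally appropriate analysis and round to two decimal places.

0.34

The stratified and pooled comparisons disagree (the standard programme wins within each prior employment history; the intensive programme wins overall), so the answer turns on the causal role of prior employment history.
Since prior employment history is a pre-existing factor (not a product of the programme) and it affects the outcome on its own, it is a confounder. The stratified rates, not the pooled rate, identify the causal effect.
Standardising the intensive programme to the population prior employment history mix: 0.237·135/187 + 0.334·27/107 + 0.429·5/26 = 0.338.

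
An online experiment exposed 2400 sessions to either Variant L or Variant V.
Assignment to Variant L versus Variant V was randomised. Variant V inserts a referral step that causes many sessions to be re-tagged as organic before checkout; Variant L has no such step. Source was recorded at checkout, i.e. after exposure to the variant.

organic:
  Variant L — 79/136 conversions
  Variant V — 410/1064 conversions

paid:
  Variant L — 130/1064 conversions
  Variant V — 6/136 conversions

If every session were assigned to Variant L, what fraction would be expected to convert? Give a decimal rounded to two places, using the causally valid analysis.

0.17

The distribution of traffic source is itself part of what the variant does — it is an intermediate outcome. Holding it fixed would remove that part of the effect; the total effect is the pooled difference.
So P(outcome | do(Variant L)) is just the pooled rate for Variant L: 209/1200 = 0.174.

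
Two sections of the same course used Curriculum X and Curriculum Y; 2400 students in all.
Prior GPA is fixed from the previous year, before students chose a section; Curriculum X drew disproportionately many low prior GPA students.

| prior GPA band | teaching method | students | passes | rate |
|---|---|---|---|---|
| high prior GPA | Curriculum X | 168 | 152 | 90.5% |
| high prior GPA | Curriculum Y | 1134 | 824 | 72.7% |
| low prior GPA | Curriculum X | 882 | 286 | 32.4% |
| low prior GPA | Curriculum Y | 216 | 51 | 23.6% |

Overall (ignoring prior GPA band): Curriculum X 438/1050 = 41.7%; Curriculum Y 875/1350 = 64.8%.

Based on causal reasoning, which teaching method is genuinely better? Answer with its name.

Curriculum X

Curriculum X is higher inside every prior GPA band stratum but Curriculum Y is higher in aggregate. Whether to stratify depends on how prior GPA band relates to the teaching method.
Nothing the teaching method does changes prior GPA band; the imbalance is an allocation artefact. With prior GPA band also predicting the outcome, the pooled figure is confounded, and the within-stratum comparison is the causal one.
Within each level — high prior GPA: 90.5% vs 72.7%; low prior GPA: 32.4% vs 23.6% — Curriculum X is higher every time.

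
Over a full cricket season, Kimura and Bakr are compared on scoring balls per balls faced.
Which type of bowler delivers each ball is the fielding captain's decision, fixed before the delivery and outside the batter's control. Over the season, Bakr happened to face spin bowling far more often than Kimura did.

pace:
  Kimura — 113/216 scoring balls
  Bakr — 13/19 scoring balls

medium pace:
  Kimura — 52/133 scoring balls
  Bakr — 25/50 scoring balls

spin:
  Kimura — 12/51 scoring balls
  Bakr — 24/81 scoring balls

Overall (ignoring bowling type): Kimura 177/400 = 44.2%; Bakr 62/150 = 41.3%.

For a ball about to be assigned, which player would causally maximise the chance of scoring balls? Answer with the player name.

The bowling type-specific comparison favours Bakr throughout, but the pooled figures favour Kimura. The question is whether to condition on bowling type.
Here bowling type is a common cause — it drives both which player a case falls under and the outcome. The crude comparison mixes populations; the stratum-specific rates are the causally relevant ones.
Within each level — pace: 52.3% vs 68.4%; medium pace: 39.1% vs 50.0%; spin: 23.5% vs 29.6% — Bakr is higher every time.

Bakr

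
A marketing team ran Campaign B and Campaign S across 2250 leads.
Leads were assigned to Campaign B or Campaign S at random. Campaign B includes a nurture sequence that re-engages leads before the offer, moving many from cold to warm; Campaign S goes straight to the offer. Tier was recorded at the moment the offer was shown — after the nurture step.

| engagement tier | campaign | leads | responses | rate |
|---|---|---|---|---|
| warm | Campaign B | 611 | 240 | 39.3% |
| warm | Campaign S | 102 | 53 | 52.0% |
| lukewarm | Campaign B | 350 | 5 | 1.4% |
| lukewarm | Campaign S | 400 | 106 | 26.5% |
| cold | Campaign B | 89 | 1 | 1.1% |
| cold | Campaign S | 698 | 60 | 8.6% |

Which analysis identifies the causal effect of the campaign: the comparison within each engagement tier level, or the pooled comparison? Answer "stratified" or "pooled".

pooled

Stratifying would compare campaigns among leads the campaigns themselves sorted into engagement tier groups — a form of selection on an intermediate. The unconditioned pooled rates give the total causal effect.
Pooled: Campaign B 23.4% vs Campaign S 18.2%; Campaign B is higher overall.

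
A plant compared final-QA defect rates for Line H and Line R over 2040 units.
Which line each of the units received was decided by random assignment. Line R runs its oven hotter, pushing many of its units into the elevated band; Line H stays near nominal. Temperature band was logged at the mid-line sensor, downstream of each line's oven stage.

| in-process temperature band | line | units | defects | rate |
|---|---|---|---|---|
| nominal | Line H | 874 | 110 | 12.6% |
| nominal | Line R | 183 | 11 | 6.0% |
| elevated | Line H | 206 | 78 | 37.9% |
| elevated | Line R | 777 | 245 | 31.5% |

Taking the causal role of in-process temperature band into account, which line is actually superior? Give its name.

Stratifying would compare lines among units the lines themselves sorted into in-process temperature band groups — a form of selection on an intermediate. The unconditioned pooled rates give the total causal effect.
Pooled: Line H 17.4% vs Line R 26.7%; Line H is lower overall.

Line H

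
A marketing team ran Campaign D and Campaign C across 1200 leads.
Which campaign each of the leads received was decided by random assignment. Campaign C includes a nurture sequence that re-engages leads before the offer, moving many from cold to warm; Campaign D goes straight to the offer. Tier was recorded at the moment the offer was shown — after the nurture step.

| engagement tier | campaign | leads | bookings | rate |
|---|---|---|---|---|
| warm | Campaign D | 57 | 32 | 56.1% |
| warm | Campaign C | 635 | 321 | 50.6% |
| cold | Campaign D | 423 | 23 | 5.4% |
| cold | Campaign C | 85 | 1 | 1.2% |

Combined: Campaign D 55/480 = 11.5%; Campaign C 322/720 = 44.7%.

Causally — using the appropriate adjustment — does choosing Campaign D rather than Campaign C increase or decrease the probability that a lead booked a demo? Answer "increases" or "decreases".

Because the campaign influences engagement tier, engagement tier is a post-treatment mediator, not a confounder. Stratifying on it would bias the estimate; the causal effect is the crude pooled difference.
Pooled: Campaign D 11.5% vs Campaign C 44.7%; Campaign C is higher overall.

decreases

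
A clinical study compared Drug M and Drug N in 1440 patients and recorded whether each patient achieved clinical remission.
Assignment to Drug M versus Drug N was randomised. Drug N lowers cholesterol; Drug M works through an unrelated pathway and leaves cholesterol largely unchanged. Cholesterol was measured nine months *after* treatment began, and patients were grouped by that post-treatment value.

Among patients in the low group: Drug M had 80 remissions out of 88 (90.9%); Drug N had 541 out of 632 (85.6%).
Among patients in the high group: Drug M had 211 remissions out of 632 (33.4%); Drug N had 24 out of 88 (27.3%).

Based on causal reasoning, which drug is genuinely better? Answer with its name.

Drug N

The cholesterol-specific comparison favours Drug M throughout, but the pooled figures favour Drug N. The question is whether to condition on cholesterol.
The distribution of cholesterol is itself part of what the drug does — it is an intermediate outcome. Holding it fixed would remove that part of the effect; the total effect is the pooled difference.
Pooled: Drug M 40.4% vs Drug N 78.5%; Drug N is higher overall.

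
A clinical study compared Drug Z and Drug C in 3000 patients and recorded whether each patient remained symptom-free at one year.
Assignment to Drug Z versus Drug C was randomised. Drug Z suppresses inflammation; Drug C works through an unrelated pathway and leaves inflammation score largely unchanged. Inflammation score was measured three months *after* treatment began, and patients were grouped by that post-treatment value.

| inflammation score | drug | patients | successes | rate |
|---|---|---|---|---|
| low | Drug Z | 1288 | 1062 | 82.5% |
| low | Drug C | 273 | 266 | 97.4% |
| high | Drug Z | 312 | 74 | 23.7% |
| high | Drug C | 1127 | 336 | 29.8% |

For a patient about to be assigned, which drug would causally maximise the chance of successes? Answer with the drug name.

Inflammation score lies on the pathway drug → inflammation score → outcome, so adjusting for it blocks the indirect effect. For the total causal effect of drug, use the unadjusted pooled rates.
Pooled: Drug Z 71.0% vs Drug C 43.0%; Drug Z is higher overall.

Drug Z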